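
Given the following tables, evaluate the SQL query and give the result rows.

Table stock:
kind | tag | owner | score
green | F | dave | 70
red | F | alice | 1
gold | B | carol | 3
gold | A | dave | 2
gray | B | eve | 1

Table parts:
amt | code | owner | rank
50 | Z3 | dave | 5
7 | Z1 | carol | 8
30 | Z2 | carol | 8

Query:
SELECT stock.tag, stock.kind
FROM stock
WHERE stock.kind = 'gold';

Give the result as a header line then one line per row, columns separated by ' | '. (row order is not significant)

After WHERE (2 rows):
stock.kind | stock.tag | stock.owner | stock.score
gold | B | carol | 3
gold | A | dave | 2
After SELECT (2 rows):
stock.tag | stock.kind
B | gold
A | gold

== RESULT ==
stock.tag | stock.kind
B | gold
A | gold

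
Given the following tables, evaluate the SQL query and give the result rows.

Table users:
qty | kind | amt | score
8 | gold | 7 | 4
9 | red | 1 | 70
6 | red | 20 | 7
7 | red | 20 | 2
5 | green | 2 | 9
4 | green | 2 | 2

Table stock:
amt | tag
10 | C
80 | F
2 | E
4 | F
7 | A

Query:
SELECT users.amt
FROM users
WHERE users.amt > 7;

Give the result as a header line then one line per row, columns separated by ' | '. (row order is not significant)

After WHERE (2 rows):
users.qty | users.kind | users.amt | users.score
6 | red | 20 | 7
7 | red | 20 | 2
After SELECT (2 rows):
users.amt
20
20

== RESULT ==
users.amt
20
20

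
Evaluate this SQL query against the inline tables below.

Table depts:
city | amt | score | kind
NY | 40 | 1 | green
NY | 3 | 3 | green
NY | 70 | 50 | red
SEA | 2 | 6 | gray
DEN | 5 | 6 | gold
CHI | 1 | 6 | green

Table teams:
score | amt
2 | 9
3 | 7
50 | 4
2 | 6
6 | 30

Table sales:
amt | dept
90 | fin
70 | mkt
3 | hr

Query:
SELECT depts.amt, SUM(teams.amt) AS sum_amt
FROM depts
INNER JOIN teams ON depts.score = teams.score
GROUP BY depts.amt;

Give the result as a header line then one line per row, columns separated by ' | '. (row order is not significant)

After JOIN teams (5 rows):
depts.city | depts.amt | depts.score | depts.kind | teams.score | teams.amt
NY | 3 | 3 | green | 3 | 7
NY | 70 | 50 | red | 50 | 4
SEA | 2 | 6 | gray | 6 | 30
DEN | 5 | 6 | gold | 6 | 30
CHI | 1 | 6 | green | 6 | 30
After GROUP BY (5 rows):
depts.amt | sum_amt
3 | 7
70 | 4
2 | 30
5 | 30
1 | 30

== RESULT ==
depts.amt | sum_amt
3 | 7
70 | 4
2 | 30
5 | 30
1 | 30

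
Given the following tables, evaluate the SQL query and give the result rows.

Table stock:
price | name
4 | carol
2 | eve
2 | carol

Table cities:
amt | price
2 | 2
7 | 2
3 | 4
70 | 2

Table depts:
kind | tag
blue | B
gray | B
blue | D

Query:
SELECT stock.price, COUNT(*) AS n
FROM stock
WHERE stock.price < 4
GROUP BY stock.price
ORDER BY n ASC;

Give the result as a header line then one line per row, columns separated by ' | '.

== RESULT ==
stock.price | n
2 | 2

Derivation:
After WHERE (2 rows):
stock.price | stock.name
2 | eve
2 | carol
After GROUP BY (1 rows):
stock.price | n
2 | 2
After ORDER BY (1 rows):
stock.price | n
2 | 2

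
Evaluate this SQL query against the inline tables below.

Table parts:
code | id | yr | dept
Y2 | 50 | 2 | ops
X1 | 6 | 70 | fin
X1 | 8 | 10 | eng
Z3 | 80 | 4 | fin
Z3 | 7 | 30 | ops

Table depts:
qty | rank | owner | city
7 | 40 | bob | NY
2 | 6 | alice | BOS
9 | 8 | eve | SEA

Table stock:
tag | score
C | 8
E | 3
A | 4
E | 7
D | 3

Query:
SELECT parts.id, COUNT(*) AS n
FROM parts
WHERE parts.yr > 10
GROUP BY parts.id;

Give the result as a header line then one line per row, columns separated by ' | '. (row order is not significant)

== RESULT ==
parts.id | n
6 | 1
7 | 1

Derivation:
After WHERE (2 rows):
parts.code | parts.id | parts.yr | parts.dept
X1 | 6 | 70 | fin
Z3 | 7 | 30 | ops
After GROUP BY (2 rows):
parts.id | n
6 | 1
7 | 1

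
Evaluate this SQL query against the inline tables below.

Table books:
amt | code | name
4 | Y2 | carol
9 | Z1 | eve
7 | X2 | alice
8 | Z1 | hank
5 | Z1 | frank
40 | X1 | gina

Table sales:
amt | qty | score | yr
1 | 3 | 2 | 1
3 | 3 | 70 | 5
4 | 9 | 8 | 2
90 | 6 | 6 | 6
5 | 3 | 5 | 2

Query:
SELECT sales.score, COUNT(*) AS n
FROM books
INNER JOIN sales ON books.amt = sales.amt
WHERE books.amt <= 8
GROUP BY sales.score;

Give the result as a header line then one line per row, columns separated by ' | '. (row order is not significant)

After JOIN sales (2 rows):
books.amt | books.code | books.name | sales.amt | sales.qty | sales.score | sales.yr
4 | Y2 | carol | 4 | 9 | 8 | 2
5 | Z1 | frank | 5 | 3 | 5 | 2
After WHERE (2 rows):
books.amt | books.code | books.name | sales.amt | sales.qty | sales.score | sales.yr
4 | Y2 | carol | 4 | 9 | 8 | 2
5 | Z1 | frank | 5 | 3 | 5 | 2
After GROUP BY (2 rows):
sales.score | n
8 | 1
5 | 1

== RESULT ==
sales.score | n
8 | 1
5 | 1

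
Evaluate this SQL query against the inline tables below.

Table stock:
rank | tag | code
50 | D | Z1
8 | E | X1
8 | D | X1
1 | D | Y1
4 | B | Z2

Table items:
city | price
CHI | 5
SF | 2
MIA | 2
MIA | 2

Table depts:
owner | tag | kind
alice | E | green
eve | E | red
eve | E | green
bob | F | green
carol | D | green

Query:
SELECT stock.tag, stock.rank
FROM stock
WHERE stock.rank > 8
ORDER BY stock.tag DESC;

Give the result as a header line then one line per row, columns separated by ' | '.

After WHERE (1 rows):
stock.rank | stock.tag | stock.code
50 | D | Z1
After SELECT (1 rows):
stock.tag | stock.rank
D | 50
After ORDER BY (1 rows):
stock.tag | stock.rank
D | 50

== RESULT ==
stock.tag | stock.rank
D | 50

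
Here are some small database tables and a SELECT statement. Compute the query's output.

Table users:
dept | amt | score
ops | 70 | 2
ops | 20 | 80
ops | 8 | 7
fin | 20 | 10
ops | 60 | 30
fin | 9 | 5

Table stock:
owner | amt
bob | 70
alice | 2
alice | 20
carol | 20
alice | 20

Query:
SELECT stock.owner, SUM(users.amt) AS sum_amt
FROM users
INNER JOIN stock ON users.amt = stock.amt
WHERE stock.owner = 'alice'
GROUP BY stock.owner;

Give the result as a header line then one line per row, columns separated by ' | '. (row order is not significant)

== RESULT ==
stock.owner | sum_amt
alice | 80

Derivation:
After JOIN stock (7 rows):
users.dept | users.amt | users.score | stock.owner | stock.amt
ops | 70 | 2 | bob | 70
ops | 20 | 80 | alice | 20
ops | 20 | 80 | carol | 20
ops | 20 | 80 | alice | 20
fin | 20 | 10 | alice | 20
fin | 20 | 10 | carol | 20
fin | 20 | 10 | alice | 20
After WHERE (4 rows):
users.dept | users.amt | users.score | stock.owner | stock.amt
ops | 20 | 80 | alice | 20
ops | 20 | 80 | alice | 20
fin | 20 | 10 | alice | 20
fin | 20 | 10 | alice | 20
After GROUP BY (1 rows):
stock.owner | sum_amt
alice | 80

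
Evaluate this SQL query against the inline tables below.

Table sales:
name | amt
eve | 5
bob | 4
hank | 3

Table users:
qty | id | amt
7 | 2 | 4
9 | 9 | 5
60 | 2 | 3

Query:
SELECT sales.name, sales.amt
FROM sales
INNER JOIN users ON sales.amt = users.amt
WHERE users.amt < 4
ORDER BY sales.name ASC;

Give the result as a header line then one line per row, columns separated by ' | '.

== RESULT ==
sales.name | sales.amt
hank | 3

Derivation:
After JOIN users (3 rows):
sales.name | sales.amt | users.qty | users.id | users.amt
eve | 5 | 9 | 9 | 5
bob | 4 | 7 | 2 | 4
hank | 3 | 60 | 2 | 3
After WHERE (1 rows):
sales.name | sales.amt | users.qty | users.id | users.amt
hank | 3 | 60 | 2 | 3
After SELECT (1 rows):
sales.name | sales.amt
hank | 3
After ORDER BY (1 rows):
sales.name | sales.amt
hank | 3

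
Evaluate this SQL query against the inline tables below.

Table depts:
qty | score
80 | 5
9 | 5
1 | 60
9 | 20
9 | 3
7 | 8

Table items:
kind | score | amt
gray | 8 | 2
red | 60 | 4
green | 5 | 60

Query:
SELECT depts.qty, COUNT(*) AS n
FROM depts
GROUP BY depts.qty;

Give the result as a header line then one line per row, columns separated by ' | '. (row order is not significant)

After GROUP BY (4 rows):
depts.qty | n
80 | 1
9 | 3
1 | 1
7 | 1

== RESULT ==
depts.qty | n
80 | 1
9 | 3
1 | 1
7 | 1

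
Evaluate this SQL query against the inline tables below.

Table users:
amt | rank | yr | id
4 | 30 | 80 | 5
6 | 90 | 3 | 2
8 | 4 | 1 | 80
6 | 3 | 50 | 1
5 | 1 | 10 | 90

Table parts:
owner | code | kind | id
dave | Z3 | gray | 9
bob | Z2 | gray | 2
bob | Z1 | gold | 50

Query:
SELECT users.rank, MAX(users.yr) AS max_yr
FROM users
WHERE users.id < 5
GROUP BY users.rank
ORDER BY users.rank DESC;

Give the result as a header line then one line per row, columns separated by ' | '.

After WHERE (2 rows):
users.amt | users.rank | users.yr | users.id
6 | 90 | 3 | 2
6 | 3 | 50 | 1
After GROUP BY (2 rows):
users.rank | max_yr
90 | 3
3 | 50
After ORDER BY (2 rows):
users.rank | max_yr
90 | 3
3 | 50

== RESULT ==
users.rank | max_yr
90 | 3
3 | 50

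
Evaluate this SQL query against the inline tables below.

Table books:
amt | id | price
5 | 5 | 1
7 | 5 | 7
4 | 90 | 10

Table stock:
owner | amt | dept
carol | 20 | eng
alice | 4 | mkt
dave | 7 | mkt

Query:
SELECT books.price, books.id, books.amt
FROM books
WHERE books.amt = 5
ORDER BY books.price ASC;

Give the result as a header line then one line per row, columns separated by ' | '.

After WHERE (1 rows):
books.amt | books.id | books.price
5 | 5 | 1
After SELECT (1 rows):
books.price | books.id | books.amt
1 | 5 | 5
After ORDER BY (1 rows):
books.price | books.id | books.amt
1 | 5 | 5

== RESULT ==
books.price | books.id | books.amt
1 | 5 | 5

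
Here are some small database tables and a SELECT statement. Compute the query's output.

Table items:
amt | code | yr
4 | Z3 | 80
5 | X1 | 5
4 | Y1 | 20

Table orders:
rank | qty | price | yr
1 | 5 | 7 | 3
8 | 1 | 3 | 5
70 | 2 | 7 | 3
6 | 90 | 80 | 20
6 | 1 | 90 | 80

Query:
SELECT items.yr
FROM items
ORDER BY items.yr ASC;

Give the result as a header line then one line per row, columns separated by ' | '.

After SELECT (3 rows):
items.yr
80
5
20
After ORDER BY (3 rows):
items.yr
5
20
80

== RESULT ==
items.yr
5
20
80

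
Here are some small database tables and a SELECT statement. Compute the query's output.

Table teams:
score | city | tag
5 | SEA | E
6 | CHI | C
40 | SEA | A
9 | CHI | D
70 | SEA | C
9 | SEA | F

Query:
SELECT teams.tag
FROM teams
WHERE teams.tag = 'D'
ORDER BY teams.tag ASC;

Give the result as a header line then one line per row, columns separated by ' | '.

After WHERE (1 rows):
teams.score | teams.city | teams.tag
9 | CHI | D
After SELECT (1 rows):
teams.tag
D
After ORDER BY (1 rows):
teams.tag
D

== RESULT ==
teams.tag
D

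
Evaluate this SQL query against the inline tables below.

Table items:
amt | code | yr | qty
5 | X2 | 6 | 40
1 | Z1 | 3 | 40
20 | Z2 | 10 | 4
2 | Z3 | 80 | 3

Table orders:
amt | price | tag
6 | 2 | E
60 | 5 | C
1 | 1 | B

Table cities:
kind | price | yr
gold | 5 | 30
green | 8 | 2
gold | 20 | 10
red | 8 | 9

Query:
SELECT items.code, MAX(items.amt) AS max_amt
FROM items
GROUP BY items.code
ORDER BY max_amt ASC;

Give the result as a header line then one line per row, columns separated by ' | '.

After GROUP BY (4 rows):
items.code | max_amt
X2 | 5
Z1 | 1
Z2 | 20
Z3 | 2
After ORDER BY (4 rows):
items.code | max_amt
Z1 | 1
Z3 | 2
X2 | 5
Z2 | 20

== RESULT ==
items.code | max_amt
Z1 | 1
Z3 | 2
X2 | 5
Z2 | 20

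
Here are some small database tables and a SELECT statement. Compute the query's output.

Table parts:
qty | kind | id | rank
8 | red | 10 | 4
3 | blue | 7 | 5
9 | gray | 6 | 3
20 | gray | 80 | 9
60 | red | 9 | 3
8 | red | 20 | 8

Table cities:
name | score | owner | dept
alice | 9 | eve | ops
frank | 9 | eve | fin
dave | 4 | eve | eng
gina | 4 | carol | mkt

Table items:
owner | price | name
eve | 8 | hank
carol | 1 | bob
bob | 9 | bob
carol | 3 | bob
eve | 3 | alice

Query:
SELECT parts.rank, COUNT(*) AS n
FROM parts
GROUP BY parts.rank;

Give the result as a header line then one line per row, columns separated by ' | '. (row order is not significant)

== RESULT ==
parts.rank | n
4 | 1
5 | 1
3 | 2
9 | 1
8 | 1

Derivation:
After GROUP BY (5 rows):
parts.rank | n
4 | 1
5 | 1
3 | 2
9 | 1
8 | 1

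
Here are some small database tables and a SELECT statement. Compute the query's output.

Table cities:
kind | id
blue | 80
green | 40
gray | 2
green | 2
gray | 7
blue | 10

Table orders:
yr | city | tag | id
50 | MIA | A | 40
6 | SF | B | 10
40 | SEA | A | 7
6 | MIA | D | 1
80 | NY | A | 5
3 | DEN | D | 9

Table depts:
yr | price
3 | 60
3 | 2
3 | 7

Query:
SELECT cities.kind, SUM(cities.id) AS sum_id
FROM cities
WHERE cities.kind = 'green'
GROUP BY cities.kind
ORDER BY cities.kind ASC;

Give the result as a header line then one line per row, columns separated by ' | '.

After WHERE (2 rows):
cities.kind | cities.id
green | 40
green | 2
After GROUP BY (1 rows):
cities.kind | sum_id
green | 42
After ORDER BY (1 rows):
cities.kind | sum_id
green | 42

== RESULT ==
cities.kind | sum_id
green | 42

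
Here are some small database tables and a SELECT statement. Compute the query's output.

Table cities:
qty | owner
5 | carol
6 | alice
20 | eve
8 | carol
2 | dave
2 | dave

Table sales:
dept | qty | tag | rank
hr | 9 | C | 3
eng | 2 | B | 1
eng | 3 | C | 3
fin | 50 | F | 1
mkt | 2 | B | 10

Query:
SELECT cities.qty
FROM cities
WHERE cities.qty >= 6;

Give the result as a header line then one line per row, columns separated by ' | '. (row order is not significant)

After WHERE (3 rows):
cities.qty | cities.owner
6 | alice
20 | eve
8 | carol
After SELECT (3 rows):
cities.qty
6
20
8

== RESULT ==
cities.qty
6
20
8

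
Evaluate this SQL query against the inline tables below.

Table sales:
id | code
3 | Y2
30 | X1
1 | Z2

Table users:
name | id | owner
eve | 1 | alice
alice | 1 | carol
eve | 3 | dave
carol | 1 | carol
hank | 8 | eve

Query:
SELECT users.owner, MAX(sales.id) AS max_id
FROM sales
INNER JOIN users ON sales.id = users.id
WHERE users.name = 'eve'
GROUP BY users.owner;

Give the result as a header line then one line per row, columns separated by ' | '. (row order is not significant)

After JOIN users (4 rows):
sales.id | sales.code | users.name | users.id | users.owner
3 | Y2 | eve | 3 | dave
1 | Z2 | eve | 1 | alice
1 | Z2 | alice | 1 | carol
1 | Z2 | carol | 1 | carol
After WHERE (2 rows):
sales.id | sales.code | users.name | users.id | users.owner
3 | Y2 | eve | 3 | dave
1 | Z2 | eve | 1 | alice
After GROUP BY (2 rows):
users.owner | max_id
dave | 3
alice | 1

== RESULT ==
users.owner | max_id
dave | 3
alice | 1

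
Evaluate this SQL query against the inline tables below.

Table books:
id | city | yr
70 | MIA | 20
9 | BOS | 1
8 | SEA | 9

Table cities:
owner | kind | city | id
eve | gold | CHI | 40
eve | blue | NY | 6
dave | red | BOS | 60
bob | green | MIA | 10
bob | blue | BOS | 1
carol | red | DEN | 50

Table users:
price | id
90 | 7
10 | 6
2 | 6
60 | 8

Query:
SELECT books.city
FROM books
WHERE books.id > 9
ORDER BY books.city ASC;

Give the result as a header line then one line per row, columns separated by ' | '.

After WHERE (1 rows):
books.id | books.city | books.yr
70 | MIA | 20
After SELECT (1 rows):
books.city
MIA
After ORDER BY (1 rows):
books.city
MIA

== RESULT ==
books.city
MIA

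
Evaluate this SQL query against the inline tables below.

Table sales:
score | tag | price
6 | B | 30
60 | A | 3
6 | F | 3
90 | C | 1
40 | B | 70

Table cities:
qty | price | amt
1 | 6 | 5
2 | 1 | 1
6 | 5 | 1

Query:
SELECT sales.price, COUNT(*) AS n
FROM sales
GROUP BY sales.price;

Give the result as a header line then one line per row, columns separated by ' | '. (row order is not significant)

== RESULT ==
sales.price | n
30 | 1
3 | 2
1 | 1
70 | 1

Derivation:
After GROUP BY (4 rows):
sales.price | n
30 | 1
3 | 2
1 | 1
70 | 1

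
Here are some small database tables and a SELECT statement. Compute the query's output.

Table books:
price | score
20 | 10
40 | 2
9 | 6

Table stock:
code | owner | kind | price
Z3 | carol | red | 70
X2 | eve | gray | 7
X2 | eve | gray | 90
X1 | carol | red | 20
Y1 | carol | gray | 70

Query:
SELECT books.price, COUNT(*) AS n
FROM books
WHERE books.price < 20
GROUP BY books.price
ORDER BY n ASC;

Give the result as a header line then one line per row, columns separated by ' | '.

After WHERE (1 rows):
books.price | books.score
9 | 6
After GROUP BY (1 rows):
books.price | n
9 | 1
After ORDER BY (1 rows):
books.price | n
9 | 1

== RESULT ==
books.price | n
9 | 1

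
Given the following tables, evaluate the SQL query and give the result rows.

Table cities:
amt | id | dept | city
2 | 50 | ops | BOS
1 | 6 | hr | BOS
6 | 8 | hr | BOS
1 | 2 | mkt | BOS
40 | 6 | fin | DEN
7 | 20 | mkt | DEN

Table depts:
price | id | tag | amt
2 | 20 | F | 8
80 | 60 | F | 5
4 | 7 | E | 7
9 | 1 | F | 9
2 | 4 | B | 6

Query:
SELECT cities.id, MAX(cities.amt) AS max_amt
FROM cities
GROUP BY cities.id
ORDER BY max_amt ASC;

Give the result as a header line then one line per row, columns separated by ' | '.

== RESULT ==
cities.id | max_amt
2 | 1
50 | 2
8 | 6
20 | 7
6 | 40

Derivation:
After GROUP BY (5 rows):
cities.id | max_amt
50 | 2
6 | 40
8 | 6
2 | 1
20 | 7
After ORDER BY (5 rows):
cities.id | max_amt
2 | 1
50 | 2
8 | 6
20 | 7
6 | 40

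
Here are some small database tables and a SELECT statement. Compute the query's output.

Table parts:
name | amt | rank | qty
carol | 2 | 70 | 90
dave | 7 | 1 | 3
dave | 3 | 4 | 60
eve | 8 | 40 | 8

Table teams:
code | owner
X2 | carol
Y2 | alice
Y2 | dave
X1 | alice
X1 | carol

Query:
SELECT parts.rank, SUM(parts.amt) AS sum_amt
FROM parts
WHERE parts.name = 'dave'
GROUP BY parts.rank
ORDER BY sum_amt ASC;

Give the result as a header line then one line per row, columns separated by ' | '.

After WHERE (2 rows):
parts.name | parts.amt | parts.rank | parts.qty
dave | 7 | 1 | 3
dave | 3 | 4 | 60
After GROUP BY (2 rows):
parts.rank | sum_amt
1 | 7
4 | 3
After ORDER BY (2 rows):
parts.rank | sum_amt
4 | 3
1 | 7

== RESULT ==
parts.rank | sum_amt
4 | 3
1 | 7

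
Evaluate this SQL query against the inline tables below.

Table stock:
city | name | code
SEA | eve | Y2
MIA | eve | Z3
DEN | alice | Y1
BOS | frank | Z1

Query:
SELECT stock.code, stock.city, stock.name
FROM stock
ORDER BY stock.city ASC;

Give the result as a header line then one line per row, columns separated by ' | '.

== RESULT ==
stock.code | stock.city | stock.name
Z1 | BOS | frank
Y1 | DEN | alice
Z3 | MIA | eve
Y2 | SEA | eve

Derivation:
After SELECT (4 rows):
stock.code | stock.city | stock.name
Y2 | SEA | eve
Z3 | MIA | eve
Y1 | DEN | alice
Z1 | BOS | frank
After ORDER BY (4 rows):
stock.code | stock.city | stock.name
Z1 | BOS | frank
Y1 | DEN | alice
Z3 | MIA | eve
Y2 | SEA | eve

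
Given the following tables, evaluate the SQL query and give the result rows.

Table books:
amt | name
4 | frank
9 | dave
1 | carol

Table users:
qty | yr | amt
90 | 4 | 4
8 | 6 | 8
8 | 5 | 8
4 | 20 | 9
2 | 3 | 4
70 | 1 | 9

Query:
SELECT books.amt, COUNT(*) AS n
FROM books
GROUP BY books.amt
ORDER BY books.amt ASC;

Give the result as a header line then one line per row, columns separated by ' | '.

After GROUP BY (3 rows):
books.amt | n
4 | 1
9 | 1
1 | 1
After ORDER BY (3 rows):
books.amt | n
1 | 1
4 | 1
9 | 1

== RESULT ==
books.amt | n
1 | 1
4 | 1
9 | 1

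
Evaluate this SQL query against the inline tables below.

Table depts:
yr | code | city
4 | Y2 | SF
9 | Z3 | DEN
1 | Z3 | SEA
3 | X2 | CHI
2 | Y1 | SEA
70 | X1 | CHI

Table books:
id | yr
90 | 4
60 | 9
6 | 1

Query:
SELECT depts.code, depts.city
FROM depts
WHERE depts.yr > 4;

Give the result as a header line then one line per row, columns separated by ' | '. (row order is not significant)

== RESULT ==
depts.code | depts.city
Z3 | DEN
X1 | CHI

Derivation:
After WHERE (2 rows):
depts.yr | depts.code | depts.city
9 | Z3 | DEN
70 | X1 | CHI
After SELECT (2 rows):
depts.code | depts.city
Z3 | DEN
X1 | CHI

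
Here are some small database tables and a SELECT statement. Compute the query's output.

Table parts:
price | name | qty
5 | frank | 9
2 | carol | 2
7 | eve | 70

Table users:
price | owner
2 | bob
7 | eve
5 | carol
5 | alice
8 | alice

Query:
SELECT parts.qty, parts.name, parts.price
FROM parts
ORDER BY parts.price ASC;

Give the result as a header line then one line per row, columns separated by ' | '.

== RESULT ==
parts.qty | parts.name | parts.price
2 | carol | 2
9 | frank | 5
70 | eve | 7

Derivation:
After SELECT (3 rows):
parts.qty | parts.name | parts.price
9 | frank | 5
2 | carol | 2
70 | eve | 7
After ORDER BY (3 rows):
parts.qty | parts.name | parts.price
2 | carol | 2
9 | frank | 5
70 | eve | 7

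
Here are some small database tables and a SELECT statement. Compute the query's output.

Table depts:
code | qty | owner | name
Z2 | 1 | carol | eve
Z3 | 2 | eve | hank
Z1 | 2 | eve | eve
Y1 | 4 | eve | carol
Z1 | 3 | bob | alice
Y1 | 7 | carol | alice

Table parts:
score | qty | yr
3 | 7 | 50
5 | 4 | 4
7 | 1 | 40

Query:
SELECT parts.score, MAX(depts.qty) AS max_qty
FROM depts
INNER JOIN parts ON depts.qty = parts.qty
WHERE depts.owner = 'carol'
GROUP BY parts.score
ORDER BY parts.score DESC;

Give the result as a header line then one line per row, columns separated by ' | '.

== RESULT ==
parts.score | max_qty
7 | 1
3 | 7

Derivation:
After JOIN parts (3 rows):
depts.code | depts.qty | depts.owner | depts.name | parts.score | parts.qty | parts.yr
Z2 | 1 | carol | eve | 7 | 1 | 40
Y1 | 4 | eve | carol | 5 | 4 | 4
Y1 | 7 | carol | alice | 3 | 7 | 50
After WHERE (2 rows):
depts.code | depts.qty | depts.owner | depts.name | parts.score | parts.qty | parts.yr
Z2 | 1 | carol | eve | 7 | 1 | 40
Y1 | 7 | carol | alice | 3 | 7 | 50
After GROUP BY (2 rows):
parts.score | max_qty
7 | 1
3 | 7
After ORDER BY (2 rows):
parts.score | max_qty
7 | 1
3 | 7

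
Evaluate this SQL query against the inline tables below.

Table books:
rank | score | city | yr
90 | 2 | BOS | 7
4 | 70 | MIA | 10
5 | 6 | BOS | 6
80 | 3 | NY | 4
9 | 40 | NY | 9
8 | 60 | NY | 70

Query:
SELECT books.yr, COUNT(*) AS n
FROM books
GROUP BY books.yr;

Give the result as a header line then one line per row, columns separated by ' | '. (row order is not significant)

== RESULT ==
books.yr | n
7 | 1
10 | 1
6 | 1
4 | 1
9 | 1
70 | 1

Derivation:
After GROUP BY (6 rows):
books.yr | n
7 | 1
10 | 1
6 | 1
4 | 1
9 | 1
70 | 1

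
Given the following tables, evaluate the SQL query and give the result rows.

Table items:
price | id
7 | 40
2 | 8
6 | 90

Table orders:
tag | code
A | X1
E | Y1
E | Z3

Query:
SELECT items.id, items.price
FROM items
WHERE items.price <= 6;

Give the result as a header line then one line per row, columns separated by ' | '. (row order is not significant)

== RESULT ==
items.id | items.price
8 | 2
90 | 6

Derivation:
After WHERE (2 rows):
items.price | items.id
2 | 8
6 | 90
After SELECT (2 rows):
items.id | items.price
8 | 2
90 | 6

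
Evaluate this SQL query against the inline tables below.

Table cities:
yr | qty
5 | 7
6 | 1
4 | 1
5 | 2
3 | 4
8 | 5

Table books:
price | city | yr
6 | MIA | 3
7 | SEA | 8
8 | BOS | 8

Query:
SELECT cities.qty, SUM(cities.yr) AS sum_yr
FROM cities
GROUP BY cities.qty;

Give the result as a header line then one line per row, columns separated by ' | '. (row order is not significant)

After GROUP BY (5 rows):
cities.qty | sum_yr
7 | 5
1 | 10
2 | 5
4 | 3
5 | 8

== RESULT ==
cities.qty | sum_yr
7 | 5
1 | 10
2 | 5
4 | 3
5 | 8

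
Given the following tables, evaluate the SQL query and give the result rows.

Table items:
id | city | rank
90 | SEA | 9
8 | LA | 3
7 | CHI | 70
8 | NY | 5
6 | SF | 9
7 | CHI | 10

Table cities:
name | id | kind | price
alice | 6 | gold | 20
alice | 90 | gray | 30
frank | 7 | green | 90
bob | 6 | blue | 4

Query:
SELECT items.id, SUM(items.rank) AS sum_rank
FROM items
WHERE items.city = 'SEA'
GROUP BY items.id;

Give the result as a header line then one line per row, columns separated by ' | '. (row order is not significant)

== RESULT ==
items.id | sum_rank
90 | 9

Derivation:
After WHERE (1 rows):
items.id | items.city | items.rank
90 | SEA | 9
After GROUP BY (1 rows):
items.id | sum_rank
90 | 9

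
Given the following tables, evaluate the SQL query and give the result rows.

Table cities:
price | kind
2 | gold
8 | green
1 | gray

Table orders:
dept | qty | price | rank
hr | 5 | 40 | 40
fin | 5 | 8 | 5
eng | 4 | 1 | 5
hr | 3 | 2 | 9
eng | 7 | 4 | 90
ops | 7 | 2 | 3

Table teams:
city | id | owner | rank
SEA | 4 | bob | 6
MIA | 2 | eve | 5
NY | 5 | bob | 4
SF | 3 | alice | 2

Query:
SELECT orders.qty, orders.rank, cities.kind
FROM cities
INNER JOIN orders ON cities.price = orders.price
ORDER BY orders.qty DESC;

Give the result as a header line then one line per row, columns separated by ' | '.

== RESULT ==
orders.qty | orders.rank | cities.kind
7 | 3 | gold
5 | 5 | green
4 | 5 | gray
3 | 9 | gold

Derivation:
After JOIN orders (4 rows):
cities.price | cities.kind | orders.dept | orders.qty | orders.price | orders.rank
2 | gold | hr | 3 | 2 | 9
2 | gold | ops | 7 | 2 | 3
8 | green | fin | 5 | 8 | 5
1 | gray | eng | 4 | 1 | 5
After SELECT (4 rows):
orders.qty | orders.rank | cities.kind
3 | 9 | gold
7 | 3 | gold
5 | 5 | green
4 | 5 | gray
After ORDER BY (4 rows):
orders.qty | orders.rank | cities.kind
7 | 3 | gold
5 | 5 | green
4 | 5 | gray
3 | 9 | gold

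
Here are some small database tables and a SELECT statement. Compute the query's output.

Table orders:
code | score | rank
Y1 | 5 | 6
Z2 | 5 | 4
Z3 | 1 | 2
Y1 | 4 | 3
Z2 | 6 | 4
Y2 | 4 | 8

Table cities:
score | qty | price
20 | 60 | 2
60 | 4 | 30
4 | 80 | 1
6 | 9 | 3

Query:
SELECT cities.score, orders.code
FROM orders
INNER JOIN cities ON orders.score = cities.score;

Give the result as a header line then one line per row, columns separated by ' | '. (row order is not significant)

After JOIN cities (3 rows):
orders.code | orders.score | orders.rank | cities.score | cities.qty | cities.price
Y1 | 4 | 3 | 4 | 80 | 1
Z2 | 6 | 4 | 6 | 9 | 3
Y2 | 4 | 8 | 4 | 80 | 1
After SELECT (3 rows):
cities.score | orders.code
4 | Y1
6 | Z2
4 | Y2

== RESULT ==
cities.score | orders.code
4 | Y1
6 | Z2
4 | Y2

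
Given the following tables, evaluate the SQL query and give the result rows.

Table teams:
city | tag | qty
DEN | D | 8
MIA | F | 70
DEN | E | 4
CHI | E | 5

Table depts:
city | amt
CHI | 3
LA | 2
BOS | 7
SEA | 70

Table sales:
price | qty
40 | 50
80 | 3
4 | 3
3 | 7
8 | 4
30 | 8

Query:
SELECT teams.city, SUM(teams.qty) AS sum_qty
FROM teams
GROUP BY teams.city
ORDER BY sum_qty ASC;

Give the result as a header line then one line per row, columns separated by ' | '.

After GROUP BY (3 rows):
teams.city | sum_qty
DEN | 12
MIA | 70
CHI | 5
After ORDER BY (3 rows):
teams.city | sum_qty
CHI | 5
DEN | 12
MIA | 70

== RESULT ==
teams.city | sum_qty
CHI | 5
DEN | 12
MIA | 70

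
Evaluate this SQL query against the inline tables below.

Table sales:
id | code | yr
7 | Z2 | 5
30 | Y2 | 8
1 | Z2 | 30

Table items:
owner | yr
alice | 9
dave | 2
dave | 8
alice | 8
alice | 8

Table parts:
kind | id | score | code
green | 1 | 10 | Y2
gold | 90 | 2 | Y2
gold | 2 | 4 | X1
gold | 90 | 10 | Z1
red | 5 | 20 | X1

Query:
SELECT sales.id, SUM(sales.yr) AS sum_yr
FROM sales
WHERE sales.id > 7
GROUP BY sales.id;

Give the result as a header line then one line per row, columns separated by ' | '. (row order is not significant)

== RESULT ==
sales.id | sum_yr
30 | 8

Derivation:
After WHERE (1 rows):
sales.id | sales.code | sales.yr
30 | Y2 | 8
After GROUP BY (1 rows):
sales.id | sum_yr
30 | 8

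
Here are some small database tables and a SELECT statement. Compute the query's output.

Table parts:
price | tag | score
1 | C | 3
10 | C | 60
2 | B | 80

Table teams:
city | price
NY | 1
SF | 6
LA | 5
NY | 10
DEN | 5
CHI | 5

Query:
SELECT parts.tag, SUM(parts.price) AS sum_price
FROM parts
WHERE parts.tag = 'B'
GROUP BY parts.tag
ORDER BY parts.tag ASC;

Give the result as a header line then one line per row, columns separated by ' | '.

== RESULT ==
parts.tag | sum_price
B | 2

Derivation:
After WHERE (1 rows):
parts.price | parts.tag | parts.score
2 | B | 80
After GROUP BY (1 rows):
parts.tag | sum_price
B | 2
After ORDER BY (1 rows):
parts.tag | sum_price
B | 2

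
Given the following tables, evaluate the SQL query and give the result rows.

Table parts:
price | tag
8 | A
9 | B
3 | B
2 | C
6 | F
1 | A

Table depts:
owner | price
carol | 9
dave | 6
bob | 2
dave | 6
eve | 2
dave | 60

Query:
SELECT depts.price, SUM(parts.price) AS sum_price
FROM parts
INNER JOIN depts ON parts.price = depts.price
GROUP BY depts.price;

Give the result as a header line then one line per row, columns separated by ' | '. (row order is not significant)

== RESULT ==
depts.price | sum_price
9 | 9
2 | 4
6 | 12

Derivation:
After JOIN depts (5 rows):
parts.price | parts.tag | depts.owner | depts.price
9 | B | carol | 9
2 | C | bob | 2
2 | C | eve | 2
6 | F | dave | 6
6 | F | dave | 6
After GROUP BY (3 rows):
depts.price | sum_price
9 | 9
2 | 4
6 | 12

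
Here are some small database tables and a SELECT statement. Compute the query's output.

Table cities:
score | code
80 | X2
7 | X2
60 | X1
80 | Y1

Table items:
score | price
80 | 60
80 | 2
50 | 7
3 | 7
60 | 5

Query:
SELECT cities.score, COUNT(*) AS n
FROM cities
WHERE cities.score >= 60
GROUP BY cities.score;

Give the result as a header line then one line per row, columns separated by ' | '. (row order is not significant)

== RESULT ==
cities.score | n
80 | 2
60 | 1

Derivation:
After WHERE (3 rows):
cities.score | cities.code
80 | X2
60 | X1
80 | Y1
After GROUP BY (2 rows):
cities.score | n
80 | 2
60 | 1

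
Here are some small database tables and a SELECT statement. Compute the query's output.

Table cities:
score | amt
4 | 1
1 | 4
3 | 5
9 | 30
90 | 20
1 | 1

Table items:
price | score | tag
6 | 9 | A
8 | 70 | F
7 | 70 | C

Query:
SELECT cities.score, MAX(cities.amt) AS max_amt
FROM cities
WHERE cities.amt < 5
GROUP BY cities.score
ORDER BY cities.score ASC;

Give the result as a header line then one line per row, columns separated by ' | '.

After WHERE (3 rows):
cities.score | cities.amt
4 | 1
1 | 4
1 | 1
After GROUP BY (2 rows):
cities.score | max_amt
4 | 1
1 | 4
After ORDER BY (2 rows):
cities.score | max_amt
1 | 4
4 | 1

== RESULT ==
cities.score | max_amt
1 | 4
4 | 1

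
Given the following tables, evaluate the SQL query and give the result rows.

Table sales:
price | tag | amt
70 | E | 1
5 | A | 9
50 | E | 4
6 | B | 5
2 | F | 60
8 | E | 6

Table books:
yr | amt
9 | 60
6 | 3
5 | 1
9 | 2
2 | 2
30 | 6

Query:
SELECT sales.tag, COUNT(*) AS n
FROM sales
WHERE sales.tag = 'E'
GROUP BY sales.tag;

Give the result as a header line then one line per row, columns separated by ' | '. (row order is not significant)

After WHERE (3 rows):
sales.price | sales.tag | sales.amt
70 | E | 1
50 | E | 4
8 | E | 6
After GROUP BY (1 rows):
sales.tag | n
E | 3

== RESULT ==
sales.tag | n
E | 3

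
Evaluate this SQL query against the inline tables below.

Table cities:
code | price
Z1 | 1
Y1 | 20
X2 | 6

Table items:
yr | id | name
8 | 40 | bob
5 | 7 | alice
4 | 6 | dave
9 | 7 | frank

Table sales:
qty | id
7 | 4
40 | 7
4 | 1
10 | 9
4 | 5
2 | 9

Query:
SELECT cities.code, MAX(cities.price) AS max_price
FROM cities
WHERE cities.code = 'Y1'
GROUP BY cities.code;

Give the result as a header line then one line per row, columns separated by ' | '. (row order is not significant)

== RESULT ==
cities.code | max_price
Y1 | 20

Derivation:
After WHERE (1 rows):
cities.code | cities.price
Y1 | 20
After GROUP BY (1 rows):
cities.code | max_price
Y1 | 20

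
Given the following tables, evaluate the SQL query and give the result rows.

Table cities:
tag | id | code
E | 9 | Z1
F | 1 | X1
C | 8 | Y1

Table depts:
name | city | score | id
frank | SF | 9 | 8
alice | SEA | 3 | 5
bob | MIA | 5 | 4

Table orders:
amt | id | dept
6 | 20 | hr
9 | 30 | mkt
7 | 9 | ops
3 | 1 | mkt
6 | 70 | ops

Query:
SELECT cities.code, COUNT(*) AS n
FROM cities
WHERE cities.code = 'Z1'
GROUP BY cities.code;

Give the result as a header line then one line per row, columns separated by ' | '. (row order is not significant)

== RESULT ==
cities.code | n
Z1 | 1

Derivation:
After WHERE (1 rows):
cities.tag | cities.id | cities.code
E | 9 | Z1
After GROUP BY (1 rows):
cities.code | n
Z1 | 1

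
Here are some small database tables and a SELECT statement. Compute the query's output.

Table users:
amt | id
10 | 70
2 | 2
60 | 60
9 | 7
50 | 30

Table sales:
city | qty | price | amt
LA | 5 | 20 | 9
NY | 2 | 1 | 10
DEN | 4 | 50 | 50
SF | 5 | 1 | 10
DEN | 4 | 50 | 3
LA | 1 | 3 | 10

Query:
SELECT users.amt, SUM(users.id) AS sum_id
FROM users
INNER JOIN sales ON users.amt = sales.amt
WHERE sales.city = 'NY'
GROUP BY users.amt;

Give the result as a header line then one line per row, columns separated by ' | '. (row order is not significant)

After JOIN sales (5 rows):
users.amt | users.id | sales.city | sales.qty | sales.price | sales.amt
10 | 70 | NY | 2 | 1 | 10
10 | 70 | SF | 5 | 1 | 10
10 | 70 | LA | 1 | 3 | 10
9 | 7 | LA | 5 | 20 | 9
50 | 30 | DEN | 4 | 50 | 50
After WHERE (1 rows):
users.amt | users.id | sales.city | sales.qty | sales.price | sales.amt
10 | 70 | NY | 2 | 1 | 10
After GROUP BY (1 rows):
users.amt | sum_id
10 | 70

== RESULT ==
users.amt | sum_id
10 | 70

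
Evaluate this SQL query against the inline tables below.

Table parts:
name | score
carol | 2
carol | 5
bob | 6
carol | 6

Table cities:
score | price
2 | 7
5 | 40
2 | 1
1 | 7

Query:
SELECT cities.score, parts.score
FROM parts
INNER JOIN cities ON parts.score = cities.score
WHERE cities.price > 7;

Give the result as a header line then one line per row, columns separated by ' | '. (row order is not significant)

After JOIN cities (3 rows):
parts.name | parts.score | cities.score | cities.price
carol | 2 | 2 | 7
carol | 2 | 2 | 1
carol | 5 | 5 | 40
After WHERE (1 rows):
parts.name | parts.score | cities.score | cities.price
carol | 5 | 5 | 40
After SELECT (1 rows):
cities.score | parts.score
5 | 5

== RESULT ==
cities.score | parts.score
5 | 5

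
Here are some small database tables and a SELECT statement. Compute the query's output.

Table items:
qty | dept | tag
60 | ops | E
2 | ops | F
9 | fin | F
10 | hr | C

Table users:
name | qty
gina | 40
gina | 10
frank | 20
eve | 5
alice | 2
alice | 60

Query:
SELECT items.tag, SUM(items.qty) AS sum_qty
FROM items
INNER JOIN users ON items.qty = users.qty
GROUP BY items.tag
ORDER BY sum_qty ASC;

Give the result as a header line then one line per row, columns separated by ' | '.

After JOIN users (3 rows):
items.qty | items.dept | items.tag | users.name | users.qty
60 | ops | E | alice | 60
2 | ops | F | alice | 2
10 | hr | C | gina | 10
After GROUP BY (3 rows):
items.tag | sum_qty
E | 60
F | 2
C | 10
After ORDER BY (3 rows):
items.tag | sum_qty
F | 2
C | 10
E | 60

== RESULT ==
items.tag | sum_qty
F | 2
C | 10
E | 60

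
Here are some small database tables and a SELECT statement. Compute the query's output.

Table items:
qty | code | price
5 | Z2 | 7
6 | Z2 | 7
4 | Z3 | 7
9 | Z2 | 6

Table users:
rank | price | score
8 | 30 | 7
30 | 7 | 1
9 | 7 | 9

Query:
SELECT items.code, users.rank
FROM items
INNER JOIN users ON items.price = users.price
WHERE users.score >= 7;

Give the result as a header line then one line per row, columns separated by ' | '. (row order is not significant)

After JOIN users (6 rows):
items.qty | items.code | items.price | users.rank | users.price | users.score
5 | Z2 | 7 | 30 | 7 | 1
5 | Z2 | 7 | 9 | 7 | 9
6 | Z2 | 7 | 30 | 7 | 1
6 | Z2 | 7 | 9 | 7 | 9
4 | Z3 | 7 | 30 | 7 | 1
4 | Z3 | 7 | 9 | 7 | 9
After WHERE (3 rows):
items.qty | items.code | items.price | users.rank | users.price | users.score
5 | Z2 | 7 | 9 | 7 | 9
6 | Z2 | 7 | 9 | 7 | 9
4 | Z3 | 7 | 9 | 7 | 9
After SELECT (3 rows):
items.code | users.rank
Z2 | 9
Z2 | 9
Z3 | 9

== RESULT ==
items.code | users.rank
Z2 | 9
Z2 | 9
Z3 | 9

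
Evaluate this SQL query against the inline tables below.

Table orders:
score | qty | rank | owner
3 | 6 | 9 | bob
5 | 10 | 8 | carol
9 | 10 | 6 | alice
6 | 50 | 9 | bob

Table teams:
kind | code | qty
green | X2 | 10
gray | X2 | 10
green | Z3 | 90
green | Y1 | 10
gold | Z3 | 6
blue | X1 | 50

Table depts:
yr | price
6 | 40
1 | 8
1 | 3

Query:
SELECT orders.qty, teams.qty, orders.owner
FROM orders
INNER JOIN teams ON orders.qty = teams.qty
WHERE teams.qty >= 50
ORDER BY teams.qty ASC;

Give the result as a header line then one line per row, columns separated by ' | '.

== RESULT ==
orders.qty | teams.qty | orders.owner
50 | 50 | bob

Derivation:
After JOIN teams (8 rows):
orders.score | orders.qty | orders.rank | orders.owner | teams.kind | teams.code | teams.qty
3 | 6 | 9 | bob | gold | Z3 | 6
5 | 10 | 8 | carol | green | X2 | 10
5 | 10 | 8 | carol | gray | X2 | 10
5 | 10 | 8 | carol | green | Y1 | 10
9 | 10 | 6 | alice | green | X2 | 10
9 | 10 | 6 | alice | gray | X2 | 10
9 | 10 | 6 | alice | green | Y1 | 10
6 | 50 | 9 | bob | blue | X1 | 50
After WHERE (1 rows):
orders.score | orders.qty | orders.rank | orders.owner | teams.kind | teams.code | teams.qty
6 | 50 | 9 | bob | blue | X1 | 50
After SELECT (1 rows):
orders.qty | teams.qty | orders.owner
50 | 50 | bob
After ORDER BY (1 rows):
orders.qty | teams.qty | orders.owner
50 | 50 | bob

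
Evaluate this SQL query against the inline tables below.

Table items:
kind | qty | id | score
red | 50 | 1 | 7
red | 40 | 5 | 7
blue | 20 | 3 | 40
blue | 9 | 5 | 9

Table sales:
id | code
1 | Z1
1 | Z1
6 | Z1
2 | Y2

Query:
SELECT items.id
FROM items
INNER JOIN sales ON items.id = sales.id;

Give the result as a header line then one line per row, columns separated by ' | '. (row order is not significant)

== RESULT ==
items.id
1
1

Derivation:
After JOIN sales (2 rows):
items.kind | items.qty | items.id | items.score | sales.id | sales.code
red | 50 | 1 | 7 | 1 | Z1
red | 50 | 1 | 7 | 1 | Z1
After SELECT (2 rows):
items.id
1
1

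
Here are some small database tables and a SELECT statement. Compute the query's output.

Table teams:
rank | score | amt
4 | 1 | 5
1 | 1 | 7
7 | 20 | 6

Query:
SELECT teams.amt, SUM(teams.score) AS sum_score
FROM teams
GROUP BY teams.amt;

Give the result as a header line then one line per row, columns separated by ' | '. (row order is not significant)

== RESULT ==
teams.amt | sum_score
5 | 1
7 | 1
6 | 20

Derivation:
After GROUP BY (3 rows):
teams.amt | sum_score
5 | 1
7 | 1
6 | 20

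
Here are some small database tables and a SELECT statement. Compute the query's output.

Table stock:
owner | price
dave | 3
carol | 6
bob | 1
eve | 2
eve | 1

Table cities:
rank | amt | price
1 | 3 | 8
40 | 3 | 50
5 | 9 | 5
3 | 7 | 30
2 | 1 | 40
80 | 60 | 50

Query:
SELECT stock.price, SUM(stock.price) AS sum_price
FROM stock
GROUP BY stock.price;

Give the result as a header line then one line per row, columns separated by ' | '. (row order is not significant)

== RESULT ==
stock.price | sum_price
3 | 3
6 | 6
1 | 2
2 | 2

Derivation:
After GROUP BY (4 rows):
stock.price | sum_price
3 | 3
6 | 6
1 | 2
2 | 2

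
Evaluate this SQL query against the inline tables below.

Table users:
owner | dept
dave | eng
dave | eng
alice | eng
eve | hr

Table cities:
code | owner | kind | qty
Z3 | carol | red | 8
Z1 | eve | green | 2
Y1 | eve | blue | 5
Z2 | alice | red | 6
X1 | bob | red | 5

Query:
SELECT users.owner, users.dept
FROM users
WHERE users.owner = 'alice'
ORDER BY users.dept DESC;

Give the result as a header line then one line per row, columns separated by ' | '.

== RESULT ==
users.owner | users.dept
alice | eng

Derivation:
After WHERE (1 rows):
users.owner | users.dept
alice | eng
After SELECT (1 rows):
users.owner | users.dept
alice | eng
After ORDER BY (1 rows):
users.owner | users.dept
alice | eng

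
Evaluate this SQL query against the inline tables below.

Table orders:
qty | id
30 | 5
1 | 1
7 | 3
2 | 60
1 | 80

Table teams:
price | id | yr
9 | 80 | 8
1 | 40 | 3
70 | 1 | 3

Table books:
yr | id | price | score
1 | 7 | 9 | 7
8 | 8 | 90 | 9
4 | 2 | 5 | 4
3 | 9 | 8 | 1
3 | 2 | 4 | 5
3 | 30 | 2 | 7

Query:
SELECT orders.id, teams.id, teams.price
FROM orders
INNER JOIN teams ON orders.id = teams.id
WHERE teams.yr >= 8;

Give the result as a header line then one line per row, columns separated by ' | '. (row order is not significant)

After JOIN teams (2 rows):
orders.qty | orders.id | teams.price | teams.id | teams.yr
1 | 1 | 70 | 1 | 3
1 | 80 | 9 | 80 | 8
After WHERE (1 rows):
orders.qty | orders.id | teams.price | teams.id | teams.yr
1 | 80 | 9 | 80 | 8
After SELECT (1 rows):
orders.id | teams.id | teams.price
80 | 80 | 9

== RESULT ==
orders.id | teams.id | teams.price
80 | 80 | 9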